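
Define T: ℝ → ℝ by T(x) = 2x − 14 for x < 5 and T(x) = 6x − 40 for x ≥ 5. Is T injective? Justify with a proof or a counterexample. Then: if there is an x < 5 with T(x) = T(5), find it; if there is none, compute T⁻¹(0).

Both pieces are strictly increasing (slopes 2 and 6), so each is injective on its own interval.
The left piece maps (−∞, 5) onto (−∞, −4); the right piece maps [5, ∞) onto [−10, ∞).
These images overlap. In particular T(5) = −10 (right piece), and solving 2x − 14 = −10 on the left piece gives x = 2 < 5.
So T(2) = T(5) with 2 ≠ 5, and T is not injective. This x = 2 is the requested value below 5.

2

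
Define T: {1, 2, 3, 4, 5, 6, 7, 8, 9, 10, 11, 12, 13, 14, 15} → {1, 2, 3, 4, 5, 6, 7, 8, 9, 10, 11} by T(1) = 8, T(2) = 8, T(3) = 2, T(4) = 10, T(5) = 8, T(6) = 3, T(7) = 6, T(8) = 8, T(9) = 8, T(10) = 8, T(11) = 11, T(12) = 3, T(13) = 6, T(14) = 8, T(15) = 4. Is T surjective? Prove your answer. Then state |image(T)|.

No element maps to 1, so T is not surjective.
The image of T is {2, 3, 4, 6, 8, 10, 11}, which has 7 elements.

7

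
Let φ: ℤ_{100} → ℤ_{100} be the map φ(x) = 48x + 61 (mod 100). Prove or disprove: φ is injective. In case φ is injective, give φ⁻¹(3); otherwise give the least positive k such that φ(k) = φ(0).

We have gcd(48, 100) = 4 > 1. Taking x_1 = 0 and x_2 = 25: φ(0) = 61 and φ(25) = 48·25 + 61 = 1261 ≡ 61 (mod 100).
So φ(0) = φ(25) while 0 ≠ 25, so φ is not injective.
Since φ is not injective, we find the least positive k with φ(k) = φ(0): this means 48k ≡ 0 (mod 100), i.e. 100 ∣ 48k. Since gcd(48, 100) = 4, dividing through by 4 this holds exactly when 25 ∣ 12k, and as gcd(12, 25) = 1, exactly when 25 ∣ k.
The smallest positive such k is 25.

25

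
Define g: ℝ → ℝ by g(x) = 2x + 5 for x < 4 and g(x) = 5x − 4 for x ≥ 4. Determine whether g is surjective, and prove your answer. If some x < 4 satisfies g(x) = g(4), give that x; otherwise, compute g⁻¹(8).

3/2

Both pieces are strictly increasing (slopes 2 and 5), so each is injective on its own interval.
The left piece maps (−∞, 4) onto (−∞, 13); the right piece maps [4, ∞) onto [16, ∞).
The union (−∞, 13) ∪ [16, ∞) omits the interval between 13 and 16; in particular 13 has no preimage. So g is not surjective.
Because the two images are disjoint, no x < 4 has g(x) = g(4), so we compute g⁻¹(8): 8 lies in (−∞, 13), so solve 2x + 5 = 8: x = (8 − 5)/2 = 3/2.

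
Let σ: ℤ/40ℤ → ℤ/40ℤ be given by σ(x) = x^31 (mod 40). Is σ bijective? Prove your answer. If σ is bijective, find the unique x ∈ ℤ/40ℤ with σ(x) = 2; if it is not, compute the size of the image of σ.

25

σ(0) = 0^31 = 0.
σ(10): Repeated squaring mod 40: 10^1 ≡ 10, 10^2 ≡ 10² = 100 ≡ 20, 10^4 ≡ 20² = 400 ≡ 0, 10^8 ≡ 0² = 0, 10^16 ≡ 0² = 0. Since 31 = 16 + 8 + 4 + 2 + 1, 10^31 ≡ 0·0·0·20·10: 0·0 = 0, then 0·0 = 0, then 0·20 = 0, then 0·10 = 0. So 10^31 ≡ 0 (mod 40).
So σ(0) = σ(10) = 0 while 0 ≠ 10, so σ is not injective, hence not bijective.
Since σ is not bijective, we determine |image(σ)|. Computing x^31 mod 40 for each x (by repeated squaring, reducing mod 40 at every step), the values σ(0), σ(1), …, σ(39) are: 0, 1, 8, 27, 24, 5, 16, 23, 32, 9, 0, 11, 8, 37, 24, 15, 16, 33, 32, 19, 0, 21, 8, 7, 24, 25, 16, 3, 32, 29, 0, 31, 8, 17, 24, 35, 16, 13, 32, 39.
The distinct values are {0, 1, 3, 5, 7, 8, 9, 11, 13, 15, 16, 17, 19, 21, 23, 24, 25, 27, 29, 31, 32, 33, 35, 37, 39}; there are 25 of them.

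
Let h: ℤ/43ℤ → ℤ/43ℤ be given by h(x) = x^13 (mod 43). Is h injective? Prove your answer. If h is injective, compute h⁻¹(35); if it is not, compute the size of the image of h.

Since 43 is prime, the nonzero elements of ℤ/43ℤ form a cyclic group of order 42.
As gcd(13, 42) = 1, raising to the 13th power is a bijection on this group: if a^13 ≡ b^13 then (ab^{−1})^13 = 1, and the only element of order dividing gcd(13, 42) = 1 is 1, so a = b.
With h(0) = 0 this makes h injective on all of ℤ/43ℤ, hence bijective (finite equal-size domain and codomain). In particular h is injective.
Since h is injective, we find the preimage of 35. The inverse of x ↦ x^13 on (ℤ/43ℤ)^× is x ↦ x^13, because 13·13 = 169 = 4·42 + 1 ≡ 1 (mod 42) and x^{42} = 1 for x ≠ 0 (Fermat). So h⁻¹(35) = 35^13 mod 43.
Repeated squaring mod 43: 35^1 ≡ 35, 35^2 ≡ 35² = 1225 ≡ 21, 35^4 ≡ 21² = 441 ≡ 11, 35^8 ≡ 11² = 121 ≡ 35. Since 13 = 8 + 4 + 1, 35^13 ≡ 35·11·35: 35·11 = 385 ≡ 41, then 41·35 = 1435 ≡ 16. So 35^13 ≡ 16 (mod 43).
Hence h⁻¹(35) = 16.

16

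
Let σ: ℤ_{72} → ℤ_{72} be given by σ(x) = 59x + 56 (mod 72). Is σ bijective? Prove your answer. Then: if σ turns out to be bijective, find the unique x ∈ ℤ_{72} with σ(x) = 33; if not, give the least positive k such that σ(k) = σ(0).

35

By definition, injectivity means: for all a, b in the domain, σ(a) = σ(b) implies a = b.
Suppose σ(a) = σ(b) in ℤ_{72}. Then 59a + 56 ≡ 59b + 56 (mod 72), thus 59(a − b) ≡ 0 (mod 72).
Since gcd(59, 72) = 1, 59 is invertible modulo 72, so a − b ≡ 0 (mod 72), i.e. a = b.
We now compute 59⁻¹ mod 72 explicitly. Euclid's algorithm: 72 = 1·59 + 13, 59 = 4·13 + 7, 13 = 1·7 + 6, 7 = 1·6 + 1; back-substituting gives 1 = 11·59 − 9·72, so 59⁻¹ ≡ 11 (mod 72).
Then y ↦ 11(y − 56) is a two-sided inverse to σ, so every y ∈ ℤ_{72} has a preimage.
Therefore σ is bijective.
Since σ is bijective, we compute σ⁻¹(33): solve 59x + 56 ≡ 33 (mod 72), i.e. 59x ≡ 49 (mod 72).
Multiplying by 59⁻¹ = 11 gives x ≡ 11·49 = 539 = 7·72 + 35 ≡ 35 (mod 72).
Check: σ(35) = 59·35 + 56 = 2121 = 29·72 + 33 ≡ 33 (mod 72).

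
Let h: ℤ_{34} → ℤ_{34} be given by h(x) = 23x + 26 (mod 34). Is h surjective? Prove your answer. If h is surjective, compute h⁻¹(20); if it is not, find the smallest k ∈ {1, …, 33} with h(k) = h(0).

16

Recall that h is surjective if every y in the codomain equals h(x) for some x in the domain.
Since gcd(23, 34) = 1, 23 is invertible modulo 34. Euclid's algorithm: 34 = 1·23 + 11, 23 = 2·11 + 1; back-substituting gives 1 = 3·23 − 2·34, so 23⁻¹ ≡ 3 (mod 34).
Then y ↦ 3(y − 26) is a two-sided inverse to h, so every y ∈ ℤ_{34} has a preimage.
Hence h is surjective.
Since h is surjective, we compute h⁻¹(20): solve 23x + 26 ≡ 20 (mod 34), i.e. 23x ≡ 28 (mod 34).
Multiplying by 23⁻¹ = 3 gives x ≡ 3·28 = 84 = 2·34 + 16 ≡ 16 (mod 34).
Check: h(16) = 23·16 + 26 = 394 = 11·34 + 20 ≡ 20 (mod 34).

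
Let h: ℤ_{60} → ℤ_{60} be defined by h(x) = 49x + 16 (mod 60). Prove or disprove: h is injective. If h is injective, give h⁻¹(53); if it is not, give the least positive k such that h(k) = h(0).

13

Recall: injectivity means: for all a, b in the domain, h(a) = h(b) implies a = b.
If h(a) = h(b), then 49a ≡ 49b (mod 60). Because gcd(49, 60) = 1, we may cancel 49 to get a ≡ b (mod 60).
So h is injective.
We now compute 49⁻¹ mod 60 explicitly. Euclid's algorithm: 60 = 1·49 + 11, 49 = 4·11 + 5, 11 = 2·5 + 1; back-substituting gives 1 = 49·49 − 40·60, so 49⁻¹ ≡ 49 (mod 60).
Since h is injective, we find h⁻¹(53): we need 49x ≡ 53 − 16 ≡ 37 (mod 60). Using 49⁻¹ = 49: x ≡ 49·37 = 1813 = 30·60 + 13, so x = 13.
Check: h(13) = 49·13 + 16 = 653 = 10·60 + 53 ≡ 53 (mod 60).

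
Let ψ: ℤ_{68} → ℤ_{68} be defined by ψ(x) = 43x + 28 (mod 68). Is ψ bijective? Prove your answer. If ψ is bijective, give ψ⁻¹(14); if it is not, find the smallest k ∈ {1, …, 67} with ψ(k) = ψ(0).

Recall that injectivity means: for all a, b in the domain, ψ(a) = ψ(b) implies a = b.
If ψ(a) = ψ(b), then 43a ≡ 43b (mod 68). Because gcd(43, 68) = 1, we may cancel 43 to get a ≡ b (mod 68).
We now compute 43⁻¹ mod 68 explicitly. Euclid's algorithm: 68 = 1·43 + 25, 43 = 1·25 + 18, 25 = 1·18 + 7, 18 = 2·7 + 4, 7 = 1·4 + 3, 4 = 1·3 + 1; back-substituting gives 1 = 19·43 − 12·68, so 43⁻¹ ≡ 19 (mod 68).
For any y ∈ ℤ_{68}, x = 19(y − 28) mod 68 satisfies ψ(x) = 43·19(y − 28) + 28 ≡ y (since 43·19 ≡ 1 mod 68). So every y has a preimage.
Thus ψ is bijective.
Since ψ is bijective, we find ψ⁻¹(14): we need 43x ≡ 14 − 28 ≡ 54 (mod 68). Using 43⁻¹ = 19: x ≡ 19·54 = 1026 = 15·68 + 6, so x = 6.
Check: ψ(6) = 43·6 + 28 = 286 = 4·68 + 14 ≡ 14 (mod 68).

6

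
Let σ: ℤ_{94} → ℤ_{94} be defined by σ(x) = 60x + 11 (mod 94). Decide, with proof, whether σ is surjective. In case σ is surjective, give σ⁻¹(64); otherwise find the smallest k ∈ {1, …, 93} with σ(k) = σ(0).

47

Since gcd(60, 94) = 2, we have 60x ≡ 0 (mod 2) for all x, so σ(x) ≡ 1 (mod 2).
But 0 ≢ 1 (mod 2), so 0 ∈ ℤ_{94} has no preimage. Thus σ is not surjective.
Since σ is not surjective, we find the least positive k with σ(k) = σ(0): this means 60k ≡ 0 (mod 94), i.e. 94 ∣ 60k. Since gcd(60, 94) = 2, dividing through by 2 this holds exactly when 47 ∣ 30k, and as gcd(30, 47) = 1, exactly when 47 ∣ k.
The smallest positive such k is 47.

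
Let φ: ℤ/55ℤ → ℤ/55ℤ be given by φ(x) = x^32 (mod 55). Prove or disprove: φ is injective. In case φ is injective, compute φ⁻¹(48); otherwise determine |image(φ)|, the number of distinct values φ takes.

12

φ(4): Repeated squaring mod 55: 4^1 ≡ 4, 4^2 ≡ 4² = 16, 4^4 ≡ 16² = 256 ≡ 36, 4^8 ≡ 36² = 1296 ≡ 31, 4^16 ≡ 31² = 961 ≡ 26, 4^32 ≡ 26² = 676 ≡ 16. So 4^32 ≡ 16 (mod 55).
φ(7): Repeated squaring mod 55: 7^1 ≡ 7, 7^2 ≡ 7² = 49, 7^4 ≡ 49² = 2401 ≡ 36, 7^8 ≡ 36² = 1296 ≡ 31, 7^16 ≡ 31² = 961 ≡ 26, 7^32 ≡ 26² = 676 ≡ 16. So 7^32 ≡ 16 (mod 55).
So φ(4) = φ(7) = 16 while 4 ≠ 7, therefore φ is not injective.
Since φ is not injective, we determine |image(φ)|. Computing x^32 mod 55 for each x (by repeated squaring, reducing mod 55 at every step), the values φ(0), φ(1), …, φ(54) are: 0, 1, 26, 31, 16, 25, 36, 16, 31, 26, 45, 11, 1, 26, 31, 5, 36, 36, 16, 31, 15, 1, 11, 1, 26, 20, 16, 36, 36, 16, 20, 26, 1, 11, 1, 15, 31, 16, 36, 36, 5, 31, 26, 1, 11, 45, 26, 31, 16, 36, 25, 16, 31, 26, 1.
The distinct values are {0, 1, 5, 11, 15, 16, 20, 25, 26, 31, 36, 45}; there are 12 of them.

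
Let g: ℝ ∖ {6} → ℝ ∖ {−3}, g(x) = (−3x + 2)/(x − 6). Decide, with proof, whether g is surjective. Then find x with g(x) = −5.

For any y ≠ −3, solving y(x − 6) = −3x + 2 for x gives a well-defined x ≠ 6. So g is surjective.
Solving g(x) = −5: cross-multiplying gives −3x + 2 = −5(x − 6), which rearranges to 2x = 28, so x = 14.

14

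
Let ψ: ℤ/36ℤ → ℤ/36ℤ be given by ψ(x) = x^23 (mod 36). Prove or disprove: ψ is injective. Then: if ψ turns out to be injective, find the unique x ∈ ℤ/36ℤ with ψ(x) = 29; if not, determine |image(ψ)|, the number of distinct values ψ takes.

21

ψ(0) = 0^23 = 0.
ψ(6): Repeated squaring mod 36: 6^1 ≡ 6, 6^2 ≡ 6² = 36 ≡ 0, 6^4 ≡ 0² = 0, 6^8 ≡ 0² = 0, 6^16 ≡ 0² = 0. Since 23 = 16 + 4 + 2 + 1, 6^23 ≡ 0·0·0·6: 0·0 = 0, then 0·0 = 0, then 0·6 = 0. So 6^23 ≡ 0 (mod 36).
So ψ(0) = ψ(6) = 0 while 0 ≠ 6, thus ψ is not injective.
Since ψ is not injective, we determine |image(ψ)|. Computing x^23 mod 36 for each x (by repeated squaring, reducing mod 36 at every step), the values ψ(0), ψ(1), …, ψ(35) are: 0, 1, 32, 27, 16, 29, 0, 31, 8, 9, 28, 23, 0, 25, 20, 27, 4, 17, 0, 19, 32, 9, 16, 11, 0, 13, 8, 27, 28, 5, 0, 7, 20, 9, 4, 35.
The distinct values are {0, 1, 4, 5, 7, 8, 9, 11, 13, 16, 17, 19, 20, 23, 25, 27, 28, 29, 31, 32, 35}; there are 21 of them.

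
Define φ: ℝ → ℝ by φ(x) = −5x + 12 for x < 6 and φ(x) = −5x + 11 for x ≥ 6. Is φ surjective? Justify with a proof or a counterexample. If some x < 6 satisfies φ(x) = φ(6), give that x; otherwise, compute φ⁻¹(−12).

Both pieces are strictly decreasing (slopes −5 and −5), so each is injective on its own interval.
The left piece maps (−∞, 6) onto (−18, ∞); the right piece maps [6, ∞) onto (−∞, −19].
The union (−18, ∞) ∪ (−∞, −19] omits the interval between −18 and −19; in particular −18 has no preimage. So φ is not surjective.
Because the two images are disjoint, no x < 6 has φ(x) = φ(6), so we compute φ⁻¹(−12): −12 lies in (−18, ∞), so solve −5x + 12 = −12: x = (−12 − 12)/(−5) = 24/5.

24/5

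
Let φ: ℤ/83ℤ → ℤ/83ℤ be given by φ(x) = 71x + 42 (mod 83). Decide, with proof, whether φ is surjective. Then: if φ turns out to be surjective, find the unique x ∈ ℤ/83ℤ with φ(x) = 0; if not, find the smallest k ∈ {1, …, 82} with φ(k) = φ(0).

By definition, surjectivity means every element of the codomain has a preimage under φ.
Since gcd(71, 83) = 1, 71 is invertible modulo 83. Euclid's algorithm: 83 = 1·71 + 12, 71 = 5·12 + 11, 12 = 1·11 + 1; back-substituting gives 1 = 76·71 − 65·83, so 71⁻¹ ≡ 76 (mod 83).
Then y ↦ 76(y − 42) is a two-sided inverse to φ, so every y ∈ ℤ/83ℤ has a preimage.
Therefore φ is surjective.
Since φ is surjective, we find φ⁻¹(0): we need 71x ≡ 0 − 42 ≡ 41 (mod 83). Using 71⁻¹ = 76: x ≡ 76·41 = 3116 = 37·83 + 45, so x = 45.
Check: φ(45) = 71·45 + 42 = 3237 = 39·83 + 0 ≡ 0 (mod 83).

45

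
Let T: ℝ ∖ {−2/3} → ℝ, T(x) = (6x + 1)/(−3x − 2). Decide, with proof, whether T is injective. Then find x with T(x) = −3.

-5/3

Suppose T(u) = T(v). Cross-multiplying: (6u + 1)(−3v − 2) = (6v + 1)(−3u − 2).
Expanding both sides and cancelling the symmetric terms leaves −9·(u − v) = 0. Since −9 ≠ 0, u = v. Therefore T is injective.
Solving T(x) = −3: cross-multiplying gives 6x + 1 = −3(−3x − 2), which rearranges to −3x = 5, so x = −5/3.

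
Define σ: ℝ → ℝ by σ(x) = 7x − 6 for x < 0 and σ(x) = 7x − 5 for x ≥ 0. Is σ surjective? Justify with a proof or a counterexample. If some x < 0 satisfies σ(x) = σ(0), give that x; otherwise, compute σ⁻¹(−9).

Both pieces are strictly increasing (slopes 7 and 7), so each is injective on its own interval.
The left piece maps (−∞, 0) onto (−∞, −6); the right piece maps [0, ∞) onto [−5, ∞).
The union (−∞, −6) ∪ [−5, ∞) omits the interval between −6 and −5; in particular −6 has no preimage. So σ is not surjective.
Because the two images are disjoint, no x < 0 has σ(x) = σ(0), so we compute σ⁻¹(−9): −9 lies in (−∞, −6), so solve 7x − 6 = −9: x = (−9 + 6)/7 = −3/7.

-3/7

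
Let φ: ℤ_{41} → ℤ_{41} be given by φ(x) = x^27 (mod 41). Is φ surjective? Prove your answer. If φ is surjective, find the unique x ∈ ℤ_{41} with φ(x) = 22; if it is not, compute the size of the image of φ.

Since 41 is prime, the nonzero elements of ℤ_{41} form a cyclic group of order 40.
As gcd(27, 40) = 1, raising to the 27th power is a bijection on this group: if x_1^27 ≡ x_2^27 then (x_1x_2^{−1})^27 = 1, and the only element of order dividing gcd(27, 40) = 1 is 1, so x_1 = x_2.
With φ(0) = 0 this makes φ injective on all of ℤ_{41}, hence bijective (finite equal-size domain and codomain). In particular φ is surjective.
Since φ is surjective, we find the preimage of 22. The inverse of x ↦ x^27 on (ℤ_{41})^× is x ↦ x^3, because 27·3 = 81 = 2·40 + 1 ≡ 1 (mod 40) and x^{40} = 1 for x ≠ 0 (Fermat). So φ⁻¹(22) = 22^3 mod 41.
Repeated squaring mod 41: 22^1 ≡ 22, 22^2 ≡ 22² = 484 ≡ 33. Since 3 = 2 + 1, 22^3 ≡ 33·22: 33·22 = 726 ≡ 29. So 22^3 ≡ 29 (mod 41).
Hence φ⁻¹(22) = 29.

29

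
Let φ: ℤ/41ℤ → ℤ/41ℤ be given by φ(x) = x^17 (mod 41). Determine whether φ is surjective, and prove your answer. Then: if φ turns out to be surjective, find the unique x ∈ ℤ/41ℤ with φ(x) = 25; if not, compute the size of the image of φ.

4

Since 41 is prime, the nonzero elements of ℤ/41ℤ form a cyclic group of order 40.
As gcd(17, 40) = 1, raising to the 17th power is a bijection on this group: if x_1^17 ≡ x_2^17 then (x_1x_2^{−1})^17 = 1, and the only element of order dividing gcd(17, 40) = 1 is 1, so x_1 = x_2.
With φ(0) = 0 this makes φ injective on all of ℤ/41ℤ, hence bijective (finite equal-size domain and codomain). In particular φ is surjective.
Since φ is surjective, we find the preimage of 25. The inverse of x ↦ x^17 on (ℤ/41ℤ)^× is x ↦ x^33, because 17·33 = 561 = 14·40 + 1 ≡ 1 (mod 40) and x^{40} = 1 for x ≠ 0 (Fermat). So φ⁻¹(25) = 25^33 mod 41.
Repeated squaring mod 41: 25^1 ≡ 25, 25^2 ≡ 25² = 625 ≡ 10, 25^4 ≡ 10² = 100 ≡ 18, 25^8 ≡ 18² = 324 ≡ 37, 25^16 ≡ 37² = 1369 ≡ 16, 25^32 ≡ 16² = 256 ≡ 10. Since 33 = 32 + 1, 25^33 ≡ 10·25: 10·25 = 250 ≡ 4. So 25^33 ≡ 4 (mod 41).
Hence φ⁻¹(25) = 4.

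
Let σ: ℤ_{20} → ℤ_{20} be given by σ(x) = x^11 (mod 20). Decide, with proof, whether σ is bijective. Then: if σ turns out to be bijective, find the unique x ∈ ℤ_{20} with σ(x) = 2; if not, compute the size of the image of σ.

σ(0) = 0^11 = 0.
σ(10): Repeated squaring mod 20: 10^1 ≡ 10, 10^2 ≡ 10² = 100 ≡ 0, 10^4 ≡ 0² = 0, 10^8 ≡ 0² = 0. Since 11 = 8 + 2 + 1, 10^11 ≡ 0·0·10: 0·0 = 0, then 0·10 = 0. So 10^11 ≡ 0 (mod 20).
So σ(0) = σ(10) = 0 while 0 ≠ 10, hence σ is not injective, hence not bijective.
Since σ is not bijective, we determine |image(σ)|. Computing x^11 mod 20 for each x (by repeated squaring, reducing mod 20 at every step), the values σ(0), σ(1), …, σ(19) are: 0, 1, 8, 7, 4, 5, 16, 3, 12, 9, 0, 11, 8, 17, 4, 15, 16, 13, 12, 19.
The distinct values are {0, 1, 3, 4, 5, 7, 8, 9, 11, 12, 13, 15, 16, 17, 19}; there are 15 of them.

15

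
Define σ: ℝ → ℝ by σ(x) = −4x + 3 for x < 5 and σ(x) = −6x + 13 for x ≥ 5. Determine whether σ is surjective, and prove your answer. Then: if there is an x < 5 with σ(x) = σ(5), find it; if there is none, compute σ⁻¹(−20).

Both pieces are strictly decreasing (slopes −4 and −6), so each is injective on its own interval.
The left piece maps (−∞, 5) onto (−17, ∞); the right piece maps [5, ∞) onto (−∞, −17].
These images together cover ℝ, so σ is surjective.
Because the two images are disjoint, no x < 5 has σ(x) = σ(5), so we compute σ⁻¹(−20): −20 lies in (−∞, −17], so solve −6x + 13 = −20: x = (−20 − 13)/(−6) = 11/2.

11/2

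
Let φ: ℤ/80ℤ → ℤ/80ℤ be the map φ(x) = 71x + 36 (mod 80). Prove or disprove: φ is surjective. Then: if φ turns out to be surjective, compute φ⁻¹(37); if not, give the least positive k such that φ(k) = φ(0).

71

Since gcd(71, 80) = 1, 71 is invertible modulo 80. Euclid's algorithm: 80 = 1·71 + 9, 71 = 7·9 + 8, 9 = 1·8 + 1; back-substituting gives 1 = 71·71 − 63·80, so 71⁻¹ ≡ 71 (mod 80).
For any y ∈ ℤ/80ℤ, x = 71(y − 36) mod 80 satisfies φ(x) = 71·71(y − 36) + 36 ≡ y (since 71·71 ≡ 1 mod 80). So every y has a preimage.
Hence φ is surjective.
Since φ is surjective, we compute φ⁻¹(37): solve 71x + 36 ≡ 37 (mod 80), i.e. 71x ≡ 1 (mod 80).
Multiplying by 71⁻¹ = 71 gives x ≡ 71·1 = 71 ≡ 71 (mod 80).
Check: φ(71) = 71·71 + 36 = 5077 = 63·80 + 37 ≡ 37 (mod 80).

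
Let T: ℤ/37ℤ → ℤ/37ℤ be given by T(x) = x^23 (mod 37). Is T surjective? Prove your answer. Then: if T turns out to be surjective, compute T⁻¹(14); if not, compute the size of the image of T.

Since 37 is prime, the nonzero elements of ℤ/37ℤ form a cyclic group of order 36.
As gcd(23, 36) = 1, raising to the 23rd power is a bijection on this group: if s^23 ≡ t^23 then (st^{−1})^23 = 1, and the only element of order dividing gcd(23, 36) = 1 is 1, so s = t.
With T(0) = 0 this makes T injective on all of ℤ/37ℤ, hence bijective (finite equal-size domain and codomain). In particular T is surjective.
Since T is surjective, we find the preimage of 14. The inverse of x ↦ x^23 on (ℤ/37ℤ)^× is x ↦ x^11, because 23·11 = 253 = 7·36 + 1 ≡ 1 (mod 36) and x^{36} = 1 for x ≠ 0 (Fermat). So T⁻¹(14) = 14^11 mod 37.
Repeated squaring mod 37: 14^1 ≡ 14, 14^2 ≡ 14² = 196 ≡ 11, 14^4 ≡ 11² = 121 ≡ 10, 14^8 ≡ 10² = 100 ≡ 26. Since 11 = 8 + 2 + 1, 14^11 ≡ 26·11·14: 26·11 = 286 ≡ 27, then 27·14 = 378 ≡ 8. So 14^11 ≡ 8 (mod 37).
Hence T⁻¹(14) = 8.

8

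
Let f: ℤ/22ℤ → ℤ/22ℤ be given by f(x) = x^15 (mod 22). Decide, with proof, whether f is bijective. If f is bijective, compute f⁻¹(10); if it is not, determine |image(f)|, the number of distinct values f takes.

f(1) = 1^15 = 1.
f(3): Repeated squaring mod 22: 3^1 ≡ 3, 3^2 ≡ 3² = 9, 3^4 ≡ 9² = 81 ≡ 15, 3^8 ≡ 15² = 225 ≡ 5. Since 15 = 8 + 4 + 2 + 1, 3^15 ≡ 5·15·9·3: 5·15 = 75 ≡ 9, then 9·9 = 81 ≡ 15, then 15·3 = 45 ≡ 1. So 3^15 ≡ 1 (mod 22).
So f(1) = f(3) = 1 while 1 ≠ 3, therefore f is not injective, hence not bijective.
Since f is not bijective, we determine |image(f)|. Computing x^15 mod 22 for each x (by repeated squaring, reducing mod 22 at every step), the values f(0), f(1), …, f(21) are: 0, 1, 10, 1, 12, 1, 10, 21, 10, 1, 10, 11, 12, 21, 12, 1, 12, 21, 10, 21, 12, 21.
The distinct values are {0, 1, 10, 11, 12, 21}; there are 6 of them.

6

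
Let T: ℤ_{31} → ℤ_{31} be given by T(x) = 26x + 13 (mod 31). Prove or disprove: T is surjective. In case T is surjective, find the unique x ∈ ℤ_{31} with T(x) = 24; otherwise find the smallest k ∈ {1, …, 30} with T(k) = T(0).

Since gcd(26, 31) = 1, 26 is invertible modulo 31. Euclid's algorithm: 31 = 1·26 + 5, 26 = 5·5 + 1; back-substituting gives 1 = 6·26 − 5·31, so 26⁻¹ ≡ 6 (mod 31).
For any y ∈ ℤ_{31}, x = 6(y − 13) mod 31 satisfies T(x) = 26·6(y − 13) + 13 ≡ y (since 26·6 ≡ 1 mod 31). So every y has a preimage.
Hence T is surjective.
Since T is surjective, we find T⁻¹(24): we need 26x ≡ 24 − 13 ≡ 11 (mod 31). Using 26⁻¹ = 6: x ≡ 6·11 = 66 = 2·31 + 4, so x = 4.
Check: T(4) = 26·4 + 13 = 117 = 3·31 + 24 ≡ 24 (mod 31).

4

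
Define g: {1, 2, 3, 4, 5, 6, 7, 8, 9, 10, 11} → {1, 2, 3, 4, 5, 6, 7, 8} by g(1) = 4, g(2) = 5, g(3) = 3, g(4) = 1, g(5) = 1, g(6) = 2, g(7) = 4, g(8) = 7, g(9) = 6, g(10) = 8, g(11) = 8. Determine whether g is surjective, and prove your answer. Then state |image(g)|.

Every element of the codomain has a preimage: 1 = g(4), 2 = g(6), 3 = g(3), 4 = g(1), 5 = g(2), 6 = g(9), 7 = g(8), 8 = g(10).
Hence g is surjective.
The image of g is {1, 2, 3, 4, 5, 6, 7, 8}, which has 8 elements.

8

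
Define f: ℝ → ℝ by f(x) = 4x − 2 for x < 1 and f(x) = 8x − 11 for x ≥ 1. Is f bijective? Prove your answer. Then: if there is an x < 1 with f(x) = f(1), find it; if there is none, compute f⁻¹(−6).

-1/4

Both pieces are strictly increasing (slopes 4 and 8), so each is injective on its own interval.
The left piece maps (−∞, 1) onto (−∞, 2); the right piece maps [1, ∞) onto [−3, ∞).
These images overlap. In particular f(1) = −3 (right piece), and solving 4x − 2 = −3 on the left piece gives x = −1/4 < 1.
So f(−1/4) = f(1) with −1/4 ≠ 1, and f is not injective, hence not bijective. This x = −1/4 is the requested value below 1.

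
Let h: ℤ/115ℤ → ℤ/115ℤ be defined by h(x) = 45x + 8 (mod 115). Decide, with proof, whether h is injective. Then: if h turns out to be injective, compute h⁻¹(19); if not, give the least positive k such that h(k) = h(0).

23

We have gcd(45, 115) = 5 > 1. Taking u = 0 and v = 23: h(0) = 8 and h(23) = 45·23 + 8 = 1043 ≡ 8 (mod 115).
So h(0) = h(23) while 0 ≠ 23, hence h is not injective.
Since h is not injective, we find the least positive k with h(k) = h(0): this means 45k ≡ 0 (mod 115), i.e. 115 ∣ 45k. Since gcd(45, 115) = 5, dividing through by 5 this holds exactly when 23 ∣ 9k, and as gcd(9, 23) = 1, exactly when 23 ∣ k.
The smallest positive such k is 23.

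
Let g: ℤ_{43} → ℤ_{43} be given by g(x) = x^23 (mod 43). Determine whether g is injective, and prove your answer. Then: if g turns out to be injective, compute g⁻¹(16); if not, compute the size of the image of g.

4

Since 43 is prime, the nonzero elements of ℤ_{43} form a cyclic group of order 42.
As gcd(23, 42) = 1, raising to the 23rd power is a bijection on this group: if x_1^23 ≡ x_2^23 then (x_1x_2^{−1})^23 = 1, and the only element of order dividing gcd(23, 42) = 1 is 1, so x_1 = x_2.
With g(0) = 0 this makes g injective on all of ℤ_{43}, hence bijective (finite equal-size domain and codomain). In particular g is injective.
Since g is injective, we find the preimage of 16. The inverse of x ↦ x^23 on (ℤ_{43})^× is x ↦ x^11, because 23·11 = 253 = 6·42 + 1 ≡ 1 (mod 42) and x^{42} = 1 for x ≠ 0 (Fermat). So g⁻¹(16) = 16^11 mod 43.
Repeated squaring mod 43: 16^1 ≡ 16, 16^2 ≡ 16² = 256 ≡ 41, 16^4 ≡ 41² = 1681 ≡ 4, 16^8 ≡ 4² = 16. Since 11 = 8 + 2 + 1, 16^11 ≡ 16·41·16: 16·41 = 656 ≡ 11, then 11·16 = 176 ≡ 4. So 16^11 ≡ 4 (mod 43).
Hence g⁻¹(16) = 4.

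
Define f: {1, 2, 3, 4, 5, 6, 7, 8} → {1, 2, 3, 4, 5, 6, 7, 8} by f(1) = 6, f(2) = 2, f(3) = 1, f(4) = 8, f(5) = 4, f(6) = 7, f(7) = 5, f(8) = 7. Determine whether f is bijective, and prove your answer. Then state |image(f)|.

f(6) = 7 = f(8) with 6 ≠ 8, so f is not injective, hence not bijective.
The image of f is {1, 2, 4, 5, 6, 7, 8}, which has 7 elements.

7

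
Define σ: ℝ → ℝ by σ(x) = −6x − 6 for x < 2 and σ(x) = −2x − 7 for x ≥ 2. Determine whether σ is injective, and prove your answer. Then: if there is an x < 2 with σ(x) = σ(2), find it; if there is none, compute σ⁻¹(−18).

Both pieces are strictly decreasing (slopes −6 and −2), so each is injective on its own interval.
The left piece maps (−∞, 2) onto (−18, ∞); the right piece maps [2, ∞) onto (−∞, −11].
These images overlap. In particular σ(2) = −11 (right piece), and solving −6x − 6 = −11 on the left piece gives x = 5/6 < 2.
So σ(5/6) = σ(2) with 5/6 ≠ 2, and σ is not injective. This x = 5/6 is the requested value below 2.

5/6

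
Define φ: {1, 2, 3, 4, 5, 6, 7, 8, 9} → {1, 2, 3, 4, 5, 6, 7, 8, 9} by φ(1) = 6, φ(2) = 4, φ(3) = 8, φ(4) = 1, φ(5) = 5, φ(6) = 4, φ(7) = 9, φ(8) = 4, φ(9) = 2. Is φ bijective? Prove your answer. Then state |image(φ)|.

φ(2) = 4 = φ(6) with 2 ≠ 6, so φ is not injective, hence not bijective.
The image of φ is {1, 2, 4, 5, 6, 8, 9}, which has 7 elements.

7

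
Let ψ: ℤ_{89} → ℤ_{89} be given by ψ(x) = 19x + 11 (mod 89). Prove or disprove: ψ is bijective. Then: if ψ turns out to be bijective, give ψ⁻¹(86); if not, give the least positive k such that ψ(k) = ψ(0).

18

Suppose ψ(a) = ψ(b) in ℤ_{89}. Then 19a + 11 ≡ 19b + 11 (mod 89), thus 19(a − b) ≡ 0 (mod 89).
Since gcd(19, 89) = 1, 19 is invertible modulo 89, hence a − b ≡ 0 (mod 89), i.e. a = b.
We now compute 19⁻¹ mod 89 explicitly. Euclid's algorithm: 89 = 4·19 + 13, 19 = 1·13 + 6, 13 = 2·6 + 1; back-substituting gives 1 = 75·19 − 16·89, so 19⁻¹ ≡ 75 (mod 89).
Then y ↦ 75(y − 11) is a two-sided inverse to ψ, so every y ∈ ℤ_{89} has a preimage.
Therefore ψ is bijective.
Since ψ is bijective, we compute ψ⁻¹(86): solve 19x + 11 ≡ 86 (mod 89), i.e. 19x ≡ 75 (mod 89).
Multiplying by 19⁻¹ = 75 gives x ≡ 75·75 = 5625 = 63·89 + 18 ≡ 18 (mod 89).
Check: ψ(18) = 19·18 + 11 = 353 = 3·89 + 86 ≡ 86 (mod 89).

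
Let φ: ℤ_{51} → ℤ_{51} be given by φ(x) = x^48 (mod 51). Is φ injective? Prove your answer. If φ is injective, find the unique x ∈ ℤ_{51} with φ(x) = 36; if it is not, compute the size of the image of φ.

φ(1) = 1^48 = 1.
φ(2): Repeated squaring mod 51: 2^1 ≡ 2, 2^2 ≡ 2² = 4, 2^4 ≡ 4² = 16, 2^8 ≡ 16² = 256 ≡ 1, 2^16 ≡ 1² = 1, 2^32 ≡ 1² = 1. Since 48 = 32 + 16, 2^48 ≡ 1·1: 1·1 = 1. So 2^48 ≡ 1 (mod 51).
So φ(1) = φ(2) = 1 while 1 ≠ 2, so φ is not injective.
Since φ is not injective, we determine |image(φ)|. Computing x^48 mod 51 for each x (by repeated squaring, reducing mod 51 at every step), the values φ(0), φ(1), …, φ(50) are: 0, 1, 1, 18, 1, 1, 18, 1, 1, 18, 1, 1, 18, 1, 1, 18, 1, 34, 18, 1, 1, 18, 1, 1, 18, 1, 1, 18, 1, 1, 18, 1, 1, 18, 34, 1, 18, 1, 1, 18, 1, 1, 18, 1, 1, 18, 1, 1, 18, 1, 1.
The distinct values are {0, 1, 18, 34}; there are 4 of them.

4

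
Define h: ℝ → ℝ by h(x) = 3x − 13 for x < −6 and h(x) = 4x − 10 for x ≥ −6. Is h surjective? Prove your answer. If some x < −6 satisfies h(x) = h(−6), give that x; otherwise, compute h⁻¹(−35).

-7

Both pieces are strictly increasing (slopes 3 and 4), so each is injective on its own interval.
The left piece maps (−∞, −6) onto (−∞, −31); the right piece maps [−6, ∞) onto [−34, ∞).
The union (−∞, −31) ∪ [−34, ∞) covers ℝ, so h is surjective.
For the follow-up: the images overlap, so an x < −6 with h(x) = h(−6) exists. h(−6) = −34; solving 3x − 13 = −34 for x < −6 gives x = (−34 + 13)/3 = −7.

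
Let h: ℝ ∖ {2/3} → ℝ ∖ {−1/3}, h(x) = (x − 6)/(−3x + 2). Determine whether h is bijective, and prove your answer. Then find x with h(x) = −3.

Suppose h(s) = h(t). Cross-multiplying: (s − 6)(−3t + 2) = (t − 6)(−3s + 2).
Expanding both sides and cancelling the symmetric terms leaves −16·(s − t) = 0. Since −16 ≠ 0, s = t. So h is injective.
For any y ≠ −1/3, solving y(−3x + 2) = x − 6 for x gives a well-defined x ≠ 2/3. So h is surjective.
Thus h is bijective.
Solving h(x) = −3: cross-multiplying gives x − 6 = −3(−3x + 2), which rearranges to −8x = 0, so x = 0.

0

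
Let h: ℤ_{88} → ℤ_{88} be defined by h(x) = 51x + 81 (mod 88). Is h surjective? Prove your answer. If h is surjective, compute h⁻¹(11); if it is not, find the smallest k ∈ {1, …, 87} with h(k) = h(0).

78

Since gcd(51, 88) = 1, 51 is invertible modulo 88. Euclid's algorithm: 88 = 1·51 + 37, 51 = 1·37 + 14, 37 = 2·14 + 9, 14 = 1·9 + 5, 9 = 1·5 + 4, 5 = 1·4 + 1; back-substituting gives 1 = 19·51 − 11·88, so 51⁻¹ ≡ 19 (mod 88).
For any y ∈ ℤ_{88}, x = 19(y − 81) mod 88 satisfies h(x) = 51·19(y − 81) + 81 ≡ y (since 51·19 ≡ 1 mod 88). So every y has a preimage.
So h is surjective.
Since h is surjective, we compute h⁻¹(11): solve 51x + 81 ≡ 11 (mod 88), i.e. 51x ≡ 18 (mod 88).
Multiplying by 51⁻¹ = 19 gives x ≡ 19·18 = 342 = 3·88 + 78 ≡ 78 (mod 88).
Check: h(78) = 51·78 + 81 = 4059 = 46·88 + 11 ≡ 11 (mod 88).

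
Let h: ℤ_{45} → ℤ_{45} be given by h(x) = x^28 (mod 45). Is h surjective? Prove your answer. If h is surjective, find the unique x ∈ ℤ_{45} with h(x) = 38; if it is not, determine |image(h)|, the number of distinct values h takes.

8

h(3): Repeated squaring mod 45: 3^1 ≡ 3, 3^2 ≡ 3² = 9, 3^4 ≡ 9² = 81 ≡ 36, 3^8 ≡ 36² = 1296 ≡ 36, 3^16 ≡ 36² = 1296 ≡ 36. Since 28 = 16 + 8 + 4, 3^28 ≡ 36·36·36: 36·36 = 1296 ≡ 36, then 36·36 = 1296 ≡ 36. So 3^28 ≡ 36 (mod 45).
h(6): Repeated squaring mod 45: 6^1 ≡ 6, 6^2 ≡ 6² = 36, 6^4 ≡ 36² = 1296 ≡ 36, 6^8 ≡ 36² = 1296 ≡ 36, 6^16 ≡ 36² = 1296 ≡ 36. Since 28 = 16 + 8 + 4, 6^28 ≡ 36·36·36: 36·36 = 1296 ≡ 36, then 36·36 = 1296 ≡ 36. So 6^28 ≡ 36 (mod 45).
So h(3) = h(6) = 36 while 3 ≠ 6, thus h is not injective.
A non-injective map from the 45-element set ℤ_{45} to itself takes at most 44 distinct values, so it cannot be surjective. Hence h is not surjective.
Since h is not surjective, we determine |image(h)|. Computing x^28 mod 45 for each x (by repeated squaring, reducing mod 45 at every step), the values h(0), h(1), …, h(44) are: 0, 1, 16, 36, 31, 40, 36, 16, 1, 36, 10, 16, 36, 31, 31, 0, 16, 1, 36, 1, 25, 36, 31, 31, 36, 25, 1, 36, 1, 16, 0, 31, 31, 36, 16, 10, 36, 1, 16, 36, 40, 31, 36, 16, 1.
The distinct values are {0, 1, 10, 16, 25, 31, 36, 40}; there are 8 of them.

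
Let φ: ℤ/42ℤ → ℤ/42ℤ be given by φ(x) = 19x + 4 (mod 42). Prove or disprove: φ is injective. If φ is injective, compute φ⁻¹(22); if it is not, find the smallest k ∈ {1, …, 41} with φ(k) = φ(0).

Suppose φ(a) = φ(b) in ℤ/42ℤ. Then 19a + 4 ≡ 19b + 4 (mod 42), therefore 19(a − b) ≡ 0 (mod 42).
Since gcd(19, 42) = 1, 19 is invertible modulo 42, hence a − b ≡ 0 (mod 42), i.e. a = b.
Thus φ is injective.
We now compute 19⁻¹ mod 42 explicitly. Euclid's algorithm: 42 = 2·19 + 4, 19 = 4·4 + 3, 4 = 1·3 + 1; back-substituting gives 1 = 31·19 − 14·42, so 19⁻¹ ≡ 31 (mod 42).
Since φ is injective, we compute φ⁻¹(22): solve 19x + 4 ≡ 22 (mod 42), i.e. 19x ≡ 18 (mod 42).
Multiplying by 19⁻¹ = 31 gives x ≡ 31·18 = 558 = 13·42 + 12 ≡ 12 (mod 42).
Check: φ(12) = 19·12 + 4 = 232 = 5·42 + 22 ≡ 22 (mod 42).

12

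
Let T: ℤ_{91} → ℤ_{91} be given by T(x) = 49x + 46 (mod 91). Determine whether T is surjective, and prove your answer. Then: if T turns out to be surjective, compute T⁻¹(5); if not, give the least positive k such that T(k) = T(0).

13

Since gcd(49, 91) = 7, we have 49x ≡ 0 (mod 7) for all x, so T(x) ≡ 4 (mod 7).
But 0 ≢ 4 (mod 7), so 0 ∈ ℤ_{91} has no preimage. Hence T is not surjective.
Since T is not surjective, we find the least positive k with T(k) = T(0): this means 49k ≡ 0 (mod 91), i.e. 91 ∣ 49k. Since gcd(49, 91) = 7, dividing through by 7 this holds exactly when 13 ∣ 7k, and as gcd(7, 13) = 1, exactly when 13 ∣ k.
The smallest positive such k is 13.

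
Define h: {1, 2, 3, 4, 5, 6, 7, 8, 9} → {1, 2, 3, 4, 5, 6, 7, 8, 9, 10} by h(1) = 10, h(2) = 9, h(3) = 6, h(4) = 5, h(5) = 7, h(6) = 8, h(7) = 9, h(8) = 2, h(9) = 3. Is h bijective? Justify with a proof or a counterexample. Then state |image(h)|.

8

h(2) = 9 = h(7) with 2 ≠ 7, so h is not injective, hence not bijective.
The image of h is {2, 3, 5, 6, 7, 8, 9, 10}, which has 8 elements.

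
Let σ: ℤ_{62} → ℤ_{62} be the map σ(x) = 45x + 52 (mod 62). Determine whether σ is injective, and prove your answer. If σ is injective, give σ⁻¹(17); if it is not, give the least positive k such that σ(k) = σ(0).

13

Recall: σ is injective if σ(s) = σ(t) implies s = t.
Suppose σ(s) = σ(t) in ℤ_{62}. Then 45s + 52 ≡ 45t + 52 (mod 62), so 45(s − t) ≡ 0 (mod 62).
Since gcd(45, 62) = 1, 45 is invertible modulo 62, therefore s − t ≡ 0 (mod 62), i.e. s = t.
Thus σ is injective.
We now compute 45⁻¹ mod 62 explicitly. Euclid's algorithm: 62 = 1·45 + 17, 45 = 2·17 + 11, 17 = 1·11 + 6, 11 = 1·6 + 5, 6 = 1·5 + 1; back-substituting gives 1 = 51·45 − 37·62, so 45⁻¹ ≡ 51 (mod 62).
Since σ is injective, we find σ⁻¹(17): we need 45x ≡ 17 − 52 ≡ 27 (mod 62). Using 45⁻¹ = 51: x ≡ 51·27 = 1377 = 22·62 + 13, so x = 13.
Check: σ(13) = 45·13 + 52 = 637 = 10·62 + 17 ≡ 17 (mod 62).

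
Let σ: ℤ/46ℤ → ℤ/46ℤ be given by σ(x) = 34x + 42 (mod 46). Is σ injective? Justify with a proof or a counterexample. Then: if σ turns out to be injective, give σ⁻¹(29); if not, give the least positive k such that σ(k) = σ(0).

23

We have gcd(34, 46) = 2 > 1. Taking u = 0 and v = 23: σ(0) = 42 and σ(23) = 34·23 + 42 = 824 ≡ 42 (mod 46).
So σ(0) = σ(23) while 0 ≠ 23, thus σ is not injective.
Since σ is not injective, we find the least positive k with σ(k) = σ(0): this means 34k ≡ 0 (mod 46), i.e. 46 ∣ 34k. Since gcd(34, 46) = 2, dividing through by 2 this holds exactly when 23 ∣ 17k, and as gcd(17, 23) = 1, exactly when 23 ∣ k.
The smallest positive such k is 23.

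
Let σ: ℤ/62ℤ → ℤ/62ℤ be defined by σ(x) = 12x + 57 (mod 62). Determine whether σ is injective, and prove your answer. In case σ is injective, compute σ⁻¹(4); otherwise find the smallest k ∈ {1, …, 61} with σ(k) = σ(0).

31

We have gcd(12, 62) = 2 > 1. Taking a = 0 and b = 31: σ(0) = 57 and σ(31) = 12·31 + 57 = 429 ≡ 57 (mod 62).
So σ(0) = σ(31) while 0 ≠ 31, hence σ is not injective.
Since σ is not injective, we find the least positive k with σ(k) = σ(0): this means 12k ≡ 0 (mod 62), i.e. 62 ∣ 12k. Since gcd(12, 62) = 2, dividing through by 2 this holds exactly when 31 ∣ 6k, and as gcd(6, 31) = 1, exactly when 31 ∣ k.
The smallest positive such k is 31.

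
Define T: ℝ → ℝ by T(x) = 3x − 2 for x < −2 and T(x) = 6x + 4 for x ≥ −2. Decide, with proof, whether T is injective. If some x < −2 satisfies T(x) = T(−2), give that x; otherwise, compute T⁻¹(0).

-2/3

Both pieces are strictly increasing (slopes 3 and 6), so each is injective on its own interval.
The left piece maps (−∞, −2) onto (−∞, −8); the right piece maps [−2, ∞) onto [−8, ∞).
These images are disjoint, so no value is attained by both pieces. Therefore T is injective.
Because the two images are disjoint, no x < −2 has T(x) = T(−2), so we compute T⁻¹(0): 0 lies in [−8, ∞), so solve 6x + 4 = 0: x = (0 − 4)/6 = −2/3.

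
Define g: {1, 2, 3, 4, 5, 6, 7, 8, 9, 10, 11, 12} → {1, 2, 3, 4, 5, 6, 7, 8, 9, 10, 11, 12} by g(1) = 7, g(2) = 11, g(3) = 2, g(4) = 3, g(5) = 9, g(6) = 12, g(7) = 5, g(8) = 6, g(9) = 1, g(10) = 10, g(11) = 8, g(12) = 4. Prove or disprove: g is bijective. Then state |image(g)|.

12

The values 7, 11, 2, 3, 9, 12, 5, 6, 1, 10, 8, 4 are a permutation of {1, 2, 3, 4, 5, 6, 7, 8, 9, 10, 11, 12}: each element appears exactly once.
So g is injective and surjective, hence bijective.
The image of g is {1, 2, 3, 4, 5, 6, 7, 8, 9, 10, 11, 12}, which has 12 elements.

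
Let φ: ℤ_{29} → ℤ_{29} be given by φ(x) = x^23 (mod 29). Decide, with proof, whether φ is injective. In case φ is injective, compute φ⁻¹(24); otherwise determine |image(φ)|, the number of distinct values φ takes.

Since 29 is prime, the nonzero elements of ℤ_{29} form a cyclic group of order 28.
As gcd(23, 28) = 1, raising to the 23rd power is a bijection on this group: if u^23 ≡ v^23 then (uv^{−1})^23 = 1, and the only element of order dividing gcd(23, 28) = 1 is 1, so u = v.
With φ(0) = 0 this makes φ injective on all of ℤ_{29}, hence bijective (finite equal-size domain and codomain). In particular φ is injective.
Since φ is injective, we find the preimage of 24. The inverse of x ↦ x^23 on (ℤ_{29})^× is x ↦ x^11, because 23·11 = 253 = 9·28 + 1 ≡ 1 (mod 28) and x^{28} = 1 for x ≠ 0 (Fermat). So φ⁻¹(24) = 24^11 mod 29.
Repeated squaring mod 29: 24^1 ≡ 24, 24^2 ≡ 24² = 576 ≡ 25, 24^4 ≡ 25² = 625 ≡ 16, 24^8 ≡ 16² = 256 ≡ 24. Since 11 = 8 + 2 + 1, 24^11 ≡ 24·25·24: 24·25 = 600 ≡ 20, then 20·24 = 480 ≡ 16. So 24^11 ≡ 16 (mod 29).
Hence φ⁻¹(24) = 16.

16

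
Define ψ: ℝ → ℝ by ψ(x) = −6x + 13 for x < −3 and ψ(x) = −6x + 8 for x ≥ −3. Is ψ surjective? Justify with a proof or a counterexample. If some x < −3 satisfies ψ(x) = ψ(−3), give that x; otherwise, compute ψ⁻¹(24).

Both pieces are strictly decreasing (slopes −6 and −6), so each is injective on its own interval.
The left piece maps (−∞, −3) onto (31, ∞); the right piece maps [−3, ∞) onto (−∞, 26].
The union (31, ∞) ∪ (−∞, 26] omits the interval between 31 and 26; in particular 31 has no preimage. So ψ is not surjective.
Because the two images are disjoint, no x < −3 has ψ(x) = ψ(−3), so we compute ψ⁻¹(24): 24 lies in (−∞, 26], so solve −6x + 8 = 24: x = (24 − 8)/(−6) = −8/3.

-8/3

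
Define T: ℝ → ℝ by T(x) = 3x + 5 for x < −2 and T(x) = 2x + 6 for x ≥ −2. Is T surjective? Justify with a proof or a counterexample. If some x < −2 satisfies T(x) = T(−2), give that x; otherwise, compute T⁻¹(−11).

-16/3

Both pieces are strictly increasing (slopes 3 and 2), so each is injective on its own interval.
The left piece maps (−∞, −2) onto (−∞, −1); the right piece maps [−2, ∞) onto [2, ∞).
The union (−∞, −1) ∪ [2, ∞) omits the interval between −1 and 2; in particular −1 has no preimage. So T is not surjective.
Because the two images are disjoint, no x < −2 has T(x) = T(−2), so we compute T⁻¹(−11): −11 lies in (−∞, −1), so solve 3x + 5 = −11: x = (−11 − 5)/3 = −16/3.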